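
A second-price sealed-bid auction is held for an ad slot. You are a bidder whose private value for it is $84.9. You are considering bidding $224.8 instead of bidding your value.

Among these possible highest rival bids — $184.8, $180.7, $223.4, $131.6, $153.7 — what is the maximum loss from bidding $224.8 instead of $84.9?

$184.8: truthful gives $0, deviation gives −$99.9 → loss $99.9.
$180.7: truthful gives $0, deviation gives −$95.8 → loss $95.8.
$223.4: truthful gives $0, deviation gives −$138.5 → loss $138.5.
$131.6: truthful gives $0, deviation gives −$46.7 → loss $46.7.
$153.7: truthful gives $0, deviation gives −$68.8 → loss $68.8.
Maximum loss: $138.5.

$138.5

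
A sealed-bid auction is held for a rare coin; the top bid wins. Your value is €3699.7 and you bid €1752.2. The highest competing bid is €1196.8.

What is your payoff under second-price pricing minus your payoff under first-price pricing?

€555.4

You have the highest bid, so you win under either rule.
Second-price: pay €1196.8 → payoff €2502.9.
First-price: pay your own bid €1752.2 → payoff €1947.5.
Difference = €2502.9 − (€1947.5) = €555.4.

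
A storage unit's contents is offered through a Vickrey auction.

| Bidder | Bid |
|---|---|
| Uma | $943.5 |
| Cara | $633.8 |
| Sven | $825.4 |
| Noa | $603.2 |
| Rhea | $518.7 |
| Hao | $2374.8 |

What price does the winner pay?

Highest bid: Hao at $2374.8, so Hao wins.
Second-highest bid: Uma at $943.5 — that is the price the winner pays.

$943.5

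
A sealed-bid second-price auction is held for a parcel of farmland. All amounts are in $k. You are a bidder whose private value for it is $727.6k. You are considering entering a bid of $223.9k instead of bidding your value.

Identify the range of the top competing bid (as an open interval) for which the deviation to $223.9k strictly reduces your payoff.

If the competing bid is below $223.9k, both bids win at the same price — no difference.
If it is above $727.6k, both bids lose — no difference.
If it lies strictly between $223.9k and $727.6k, bidding your value wins at a price below your value (positive payoff) while bidding $223.9k loses (payoff 0).
So the deviation strictly hurts on the open interval ($223.9k, $727.6k).
In a second-price auction your bid sets only whether you win, not what you pay, so bidding your true value is weakly dominant.

($223.9k, $727.6k)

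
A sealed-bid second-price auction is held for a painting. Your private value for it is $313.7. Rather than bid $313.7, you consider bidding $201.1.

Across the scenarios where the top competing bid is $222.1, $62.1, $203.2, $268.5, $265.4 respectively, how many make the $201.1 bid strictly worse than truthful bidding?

4

The deviation hurts exactly when the highest competing bid lies strictly between $201.1 and $313.7 — underbidding then forfeits a profitable win.
$222.1: inside the interval → strictly worse (loss $91.6).
$62.1: below both → same outcome either way.
$203.2: inside the interval → strictly worse (loss $110.5).
$268.5: inside the interval → strictly worse (loss $45.2).
$265.4: inside the interval → strictly worse (loss $48.3).
Count: 4.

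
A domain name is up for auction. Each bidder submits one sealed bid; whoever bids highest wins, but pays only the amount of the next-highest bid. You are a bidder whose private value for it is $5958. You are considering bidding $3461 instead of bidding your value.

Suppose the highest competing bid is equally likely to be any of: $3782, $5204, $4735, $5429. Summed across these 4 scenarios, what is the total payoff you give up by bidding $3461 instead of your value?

The deviation costs you only when the competing bid falls strictly between $3461 and $5958; elsewhere both bids give the same outcome.
$3782: truthful payoff $2176, deviation payoff $0 → loss $2176.
$5204: truthful payoff $754, deviation payoff $0 → loss $754.
$4735: truthful payoff $1223, deviation payoff $0 → loss $1223.
$5429: truthful payoff $529, deviation payoff $0 → loss $529.
Total loss = $2176 + $754 + $1223 + $529 = $4682.

$4682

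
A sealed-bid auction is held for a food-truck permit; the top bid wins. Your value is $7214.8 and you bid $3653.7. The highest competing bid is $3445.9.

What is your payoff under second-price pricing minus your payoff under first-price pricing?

$207.8

You have the highest bid, so you win under either rule.
Second-price: pay $3445.9 → payoff $3768.9.
First-price: pay your own bid $3653.7 → payoff $3561.1.
Difference = $3768.9 − ($3561.1) = $207.8.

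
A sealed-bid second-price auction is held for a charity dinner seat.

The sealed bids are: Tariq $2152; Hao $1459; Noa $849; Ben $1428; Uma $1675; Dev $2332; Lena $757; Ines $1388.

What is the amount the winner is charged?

Highest bid: Dev at $2332, so Dev wins.
Second-highest bid: Tariq at $2152 — that is the price the winner pays.

$2152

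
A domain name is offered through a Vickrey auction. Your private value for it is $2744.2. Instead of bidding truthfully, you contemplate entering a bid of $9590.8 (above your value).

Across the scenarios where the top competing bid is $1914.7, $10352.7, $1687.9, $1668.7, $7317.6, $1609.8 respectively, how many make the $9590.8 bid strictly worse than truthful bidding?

1

The deviation hurts exactly when the highest competing bid lies strictly between $2744.2 and $9590.8 — overbidding then wins at a price above your value.
$1914.7: below both → same outcome either way.
$10352.7: above both → same outcome either way.
$1687.9: below both → same outcome either way.
$1668.7: below both → same outcome either way.
$7317.6: inside the interval → strictly worse (loss $4573.4).
$1609.8: below both → same outcome either way.
Count: 1.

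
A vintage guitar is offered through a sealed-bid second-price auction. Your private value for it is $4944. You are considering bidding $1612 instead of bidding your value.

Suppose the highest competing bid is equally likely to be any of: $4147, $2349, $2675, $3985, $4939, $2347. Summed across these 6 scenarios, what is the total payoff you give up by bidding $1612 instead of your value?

The deviation costs you only when the competing bid falls strictly between $1612 and $4944; elsewhere both bids give the same outcome.
$4147: truthful payoff $797, deviation payoff $0 → loss $797.
$2349: truthful payoff $2595, deviation payoff $0 → loss $2595.
$2675: truthful payoff $2269, deviation payoff $0 → loss $2269.
$3985: truthful payoff $959, deviation payoff $0 → loss $959.
$4939: truthful payoff $5, deviation payoff $0 → loss $5.
$2347: truthful payoff $2597, deviation payoff $0 → loss $2597.
Total loss = $797 + $2595 + $2269 + $959 + $5 + $2597 = $9222.
Truthful bidding weakly dominates here: raising your bid can only win items priced above your value, and lowering it can only forfeit items priced below.

$9222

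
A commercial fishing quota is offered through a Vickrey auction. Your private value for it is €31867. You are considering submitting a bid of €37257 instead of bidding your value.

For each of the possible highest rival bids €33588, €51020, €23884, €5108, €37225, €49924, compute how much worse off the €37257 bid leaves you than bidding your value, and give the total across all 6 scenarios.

€7079

The deviation costs you only when the competing bid falls strictly between €31867 and €37257; elsewhere both bids give the same outcome.
€33588: truthful payoff €0, deviation payoff −€1721 → loss €1721.
€51020: outcomes coincide → loss €0.
€23884: outcomes coincide → loss €0.
€5108: outcomes coincide → loss €0.
€37225: truthful payoff €0, deviation payoff −€5358 → loss €5358.
€49924: outcomes coincide → loss €0.
Total loss = €1721 + €5358 = €7079.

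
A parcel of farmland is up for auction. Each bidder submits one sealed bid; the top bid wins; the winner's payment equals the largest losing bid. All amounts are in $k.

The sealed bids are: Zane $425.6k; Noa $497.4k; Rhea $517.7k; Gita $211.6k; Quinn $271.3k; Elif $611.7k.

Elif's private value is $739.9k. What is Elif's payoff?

$222.2k

Highest bid: Elif at $611.7k, so Elif wins.
Second-highest bid: Rhea at $517.7k — that is the price the winner pays.
Elif's payoff = value − price = $739.9k − $517.7k = $222.2k.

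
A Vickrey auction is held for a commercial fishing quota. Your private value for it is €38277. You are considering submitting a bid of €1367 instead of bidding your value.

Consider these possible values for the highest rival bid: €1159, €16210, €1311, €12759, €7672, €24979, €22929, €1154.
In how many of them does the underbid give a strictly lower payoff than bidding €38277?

5

The deviation hurts exactly when the highest competing bid lies strictly between €1367 and €38277 — underbidding then forfeits a profitable win.
€1159: below both → same outcome either way.
€16210: inside the interval → strictly worse (loss €22067).
€1311: below both → same outcome either way.
€12759: inside the interval → strictly worse (loss €25518).
€7672: inside the interval → strictly worse (loss €30605).
€24979: inside the interval → strictly worse (loss €13298).
€22929: inside the interval → strictly worse (loss €15348).
€1154: below both → same outcome either way.
Count: 5.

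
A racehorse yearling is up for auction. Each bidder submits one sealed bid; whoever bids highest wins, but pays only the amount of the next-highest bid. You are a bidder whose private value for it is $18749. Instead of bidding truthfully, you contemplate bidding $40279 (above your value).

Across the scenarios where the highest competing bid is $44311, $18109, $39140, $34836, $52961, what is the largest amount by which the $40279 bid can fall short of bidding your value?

$20391

$44311: same outcome either way → loss $0.
$18109: same outcome either way → loss $0.
$39140: truthful gives $0, deviation gives −$20391 → loss $20391.
$34836: truthful gives $0, deviation gives −$16087 → loss $16087.
$52961: same outcome either way → loss $0.
Maximum loss: $20391.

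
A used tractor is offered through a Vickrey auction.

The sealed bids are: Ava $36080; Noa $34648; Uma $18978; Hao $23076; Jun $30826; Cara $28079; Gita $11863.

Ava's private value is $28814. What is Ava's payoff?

Highest bid: Ava at $36080, so Ava wins.
Second-highest bid: Noa at $34648 — that is the price the winner pays.
Ava's payoff = value − price = $28814 − $34648 = −$5834.

−$5834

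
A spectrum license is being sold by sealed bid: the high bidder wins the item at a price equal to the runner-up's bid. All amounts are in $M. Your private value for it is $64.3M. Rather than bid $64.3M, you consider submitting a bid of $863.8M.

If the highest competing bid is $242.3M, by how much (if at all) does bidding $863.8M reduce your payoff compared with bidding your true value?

Bidding your value $64.3M: you lose (since $64.3M < $242.3M). Payoff $0M.
Bidding $863.8M: you win and pay $242.3M. Payoff $64.3M − $242.3M = −$178M.
The competing bid $242.3M lies between your value and your inflated bid, so overbidding wins an item priced above your value.
Loss from deviating = $0M − (−$178M) = $178M.

$178M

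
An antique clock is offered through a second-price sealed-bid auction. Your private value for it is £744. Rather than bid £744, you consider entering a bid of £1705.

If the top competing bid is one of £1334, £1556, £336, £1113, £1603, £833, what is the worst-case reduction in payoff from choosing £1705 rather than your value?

£1334: truthful gives £0, deviation gives −£590 → loss £590.
£1556: truthful gives £0, deviation gives −£812 → loss £812.
£336: same outcome either way → loss £0.
£1113: truthful gives £0, deviation gives −£369 → loss £369.
£1603: truthful gives £0, deviation gives −£859 → loss £859.
£833: truthful gives £0, deviation gives −£89 → loss £89.
Maximum loss: £859.

£859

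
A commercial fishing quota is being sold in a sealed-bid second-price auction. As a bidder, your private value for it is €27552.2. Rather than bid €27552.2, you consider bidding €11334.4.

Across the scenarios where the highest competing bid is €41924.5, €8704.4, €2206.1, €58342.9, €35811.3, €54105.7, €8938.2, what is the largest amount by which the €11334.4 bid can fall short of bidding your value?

€0

€41924.5: same outcome either way → loss €0.
€8704.4: same outcome either way → loss €0.
€2206.1: same outcome either way → loss €0.
€58342.9: same outcome either way → loss €0.
€35811.3: same outcome either way → loss €0.
€54105.7: same outcome either way → loss €0.
€8938.2: same outcome either way → loss €0.
Maximum loss: €0.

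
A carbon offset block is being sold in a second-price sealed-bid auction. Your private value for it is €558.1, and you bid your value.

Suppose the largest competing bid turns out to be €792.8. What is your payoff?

Your bid €558.1 is below the highest competing bid €792.8, so you lose.
A losing bidder pays nothing and receives nothing: payoff = €0.

€0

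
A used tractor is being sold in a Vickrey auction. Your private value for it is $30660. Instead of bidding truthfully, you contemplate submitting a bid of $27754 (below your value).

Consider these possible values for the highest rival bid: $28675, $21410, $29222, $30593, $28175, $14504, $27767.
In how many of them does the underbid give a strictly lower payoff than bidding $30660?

5

The deviation hurts exactly when the highest competing bid lies strictly between $27754 and $30660 — underbidding then forfeits a profitable win.
$28675: inside the interval → strictly worse (loss $1985).
$21410: below both → same outcome either way.
$29222: inside the interval → strictly worse (loss $1438).
$30593: inside the interval → strictly worse (loss $67).
$28175: inside the interval → strictly worse (loss $2485).
$14504: below both → same outcome either way.
$27767: inside the interval → strictly worse (loss $2893).
Count: 5.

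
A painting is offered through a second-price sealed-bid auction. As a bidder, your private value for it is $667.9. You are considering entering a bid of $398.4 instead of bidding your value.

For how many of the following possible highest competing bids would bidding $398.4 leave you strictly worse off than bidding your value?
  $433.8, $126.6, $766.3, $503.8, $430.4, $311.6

3

The deviation hurts exactly when the highest competing bid lies strictly between $398.4 and $667.9 — underbidding then forfeits a profitable win.
$433.8: inside the interval → strictly worse (loss $234.1).
$126.6: below both → same outcome either way.
$766.3: above both → same outcome either way.
$503.8: inside the interval → strictly worse (loss $164.1).
$430.4: inside the interval → strictly worse (loss $237.5).
$311.6: below both → same outcome either way.
Count: 3.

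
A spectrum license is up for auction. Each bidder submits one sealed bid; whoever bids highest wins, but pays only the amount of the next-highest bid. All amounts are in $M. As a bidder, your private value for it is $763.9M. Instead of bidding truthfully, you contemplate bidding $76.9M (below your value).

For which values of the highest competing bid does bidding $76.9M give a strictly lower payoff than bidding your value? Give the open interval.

($76.9M, $763.9M)

If the competing bid is below $76.9M, both bids win at the same price — no difference.
If it is above $763.9M, both bids lose — no difference.
If it lies strictly between $76.9M and $763.9M, bidding your value wins at a price below your value (positive payoff) while bidding $76.9M loses (payoff 0).
So the deviation strictly hurts on the open interval ($76.9M, $763.9M).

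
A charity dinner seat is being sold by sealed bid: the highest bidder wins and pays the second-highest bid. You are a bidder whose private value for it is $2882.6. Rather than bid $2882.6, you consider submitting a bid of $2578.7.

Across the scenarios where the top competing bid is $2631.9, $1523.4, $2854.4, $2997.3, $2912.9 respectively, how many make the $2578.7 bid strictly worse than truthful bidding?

The deviation hurts exactly when the highest competing bid lies strictly between $2578.7 and $2882.6 — underbidding then forfeits a profitable win.
$2631.9: inside the interval → strictly worse (loss $250.7).
$1523.4: below both → same outcome either way.
$2854.4: inside the interval → strictly worse (loss $28.2).
$2997.3: above both → same outcome either way.
$2912.9: above both → same outcome either way.
Count: 2.

2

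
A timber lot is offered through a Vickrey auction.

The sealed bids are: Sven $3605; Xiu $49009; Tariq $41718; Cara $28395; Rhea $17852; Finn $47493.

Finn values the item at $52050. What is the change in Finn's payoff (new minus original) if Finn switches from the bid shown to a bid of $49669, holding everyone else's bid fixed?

The highest bid among the other bidders is $49009; Finn's bid doesn't change that.
Original bid $47493: Finn is not highest (top rival bid is $49009); payoff $0.
Alternative bid $49669: Finn is highest, pays the top rival bid $49009; payoff $52050 − $49009 = $3041.
Change in payoff = $3041 − ($0) = $3041.

$3041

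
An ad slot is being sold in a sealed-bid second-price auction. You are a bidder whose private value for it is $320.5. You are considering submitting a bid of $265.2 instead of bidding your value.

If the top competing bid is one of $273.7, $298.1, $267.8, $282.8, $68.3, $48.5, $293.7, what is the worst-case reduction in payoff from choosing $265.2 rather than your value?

$52.7

$273.7: truthful gives $46.8, deviation gives $0 → loss $46.8.
$298.1: truthful gives $22.4, deviation gives $0 → loss $22.4.
$267.8: truthful gives $52.7, deviation gives $0 → loss $52.7.
$282.8: truthful gives $37.7, deviation gives $0 → loss $37.7.
$68.3: same outcome either way → loss $0.
$48.5: same outcome either way → loss $0.
$293.7: truthful gives $26.8, deviation gives $0 → loss $26.8.
Maximum loss: $52.7.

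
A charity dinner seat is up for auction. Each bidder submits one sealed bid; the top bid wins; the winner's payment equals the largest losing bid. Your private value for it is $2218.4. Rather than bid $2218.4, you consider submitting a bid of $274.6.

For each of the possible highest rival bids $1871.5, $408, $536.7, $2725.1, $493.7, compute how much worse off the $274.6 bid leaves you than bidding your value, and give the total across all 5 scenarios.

The deviation costs you only when the competing bid falls strictly between $274.6 and $2218.4; elsewhere both bids give the same outcome.
$1871.5: truthful payoff $346.9, deviation payoff $0 → loss $346.9.
$408: truthful payoff $1810.4, deviation payoff $0 → loss $1810.4.
$536.7: truthful payoff $1681.7, deviation payoff $0 → loss $1681.7.
$2725.1: outcomes coincide → loss $0.
$493.7: truthful payoff $1724.7, deviation payoff $0 → loss $1724.7.
Total loss = $346.9 + $1810.4 + $1681.7 + $1724.7 = $5563.7.

$5563.7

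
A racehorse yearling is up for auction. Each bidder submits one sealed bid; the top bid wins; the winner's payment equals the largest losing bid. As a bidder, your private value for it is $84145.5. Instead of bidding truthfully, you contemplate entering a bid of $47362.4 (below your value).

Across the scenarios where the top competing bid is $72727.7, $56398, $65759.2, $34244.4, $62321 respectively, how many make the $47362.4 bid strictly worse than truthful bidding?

The deviation hurts exactly when the highest competing bid lies strictly between $47362.4 and $84145.5 — underbidding then forfeits a profitable win.
$72727.7: inside the interval → strictly worse (loss $11417.8).
$56398: inside the interval → strictly worse (loss $27747.5).
$65759.2: inside the interval → strictly worse (loss $18386.3).
$34244.4: below both → same outcome either way.
$62321: inside the interval → strictly worse (loss $21824.5).
Count: 4.

4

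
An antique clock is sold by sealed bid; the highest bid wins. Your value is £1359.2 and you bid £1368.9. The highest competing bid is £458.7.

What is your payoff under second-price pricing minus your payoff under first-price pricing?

£910.2

You have the highest bid, so you win under either rule.
Second-price: pay £458.7 → payoff £900.5.
First-price: pay your own bid £1368.9 → payoff −£9.7.
Difference = £900.5 − (−£9.7) = £910.2.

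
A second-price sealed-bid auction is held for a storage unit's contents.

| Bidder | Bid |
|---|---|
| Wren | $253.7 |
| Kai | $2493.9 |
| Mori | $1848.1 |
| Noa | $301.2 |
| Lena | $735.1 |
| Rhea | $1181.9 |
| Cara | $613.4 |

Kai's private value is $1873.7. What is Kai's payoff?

$25.6

Highest bid: Kai at $2493.9, so Kai wins.
Second-highest bid: Mori at $1848.1 — that is the price the winner pays.
Kai's payoff = value − price = $1873.7 − $1848.1 = $25.6.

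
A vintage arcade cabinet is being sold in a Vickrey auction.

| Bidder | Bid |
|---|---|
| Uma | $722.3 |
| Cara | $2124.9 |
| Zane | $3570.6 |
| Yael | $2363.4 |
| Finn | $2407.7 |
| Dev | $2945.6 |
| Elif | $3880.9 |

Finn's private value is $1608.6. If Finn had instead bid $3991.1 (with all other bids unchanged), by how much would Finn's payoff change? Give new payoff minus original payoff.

The highest bid among the other bidders is $3880.9; Finn's bid doesn't change that.
Original bid $2407.7: Finn is not highest (top rival bid is $3880.9); payoff $0.
Alternative bid $3991.1: Finn is highest, pays the top rival bid $3880.9; payoff $1608.6 − $3880.9 = −$2272.3.
Change in payoff = −$2272.3 − ($0) = −$2272.3.

−$2272.3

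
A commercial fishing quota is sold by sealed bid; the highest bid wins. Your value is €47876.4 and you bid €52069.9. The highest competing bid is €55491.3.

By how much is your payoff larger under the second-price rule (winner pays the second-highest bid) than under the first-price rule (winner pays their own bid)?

€0

Your bid €52069.9 is below €55491.3, so you lose under either rule.
Payoff is €0 in both cases; difference = €0.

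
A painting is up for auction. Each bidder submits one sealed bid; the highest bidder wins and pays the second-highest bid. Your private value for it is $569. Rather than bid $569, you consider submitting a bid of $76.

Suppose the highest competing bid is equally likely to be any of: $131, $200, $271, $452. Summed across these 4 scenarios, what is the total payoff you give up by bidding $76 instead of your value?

$1222

The deviation costs you only when the competing bid falls strictly between $76 and $569; elsewhere both bids give the same outcome.
$131: truthful payoff $438, deviation payoff $0 → loss $438.
$200: truthful payoff $369, deviation payoff $0 → loss $369.
$271: truthful payoff $298, deviation payoff $0 → loss $298.
$452: truthful payoff $117, deviation payoff $0 → loss $117.
Total loss = $438 + $369 + $298 + $117 = $1222.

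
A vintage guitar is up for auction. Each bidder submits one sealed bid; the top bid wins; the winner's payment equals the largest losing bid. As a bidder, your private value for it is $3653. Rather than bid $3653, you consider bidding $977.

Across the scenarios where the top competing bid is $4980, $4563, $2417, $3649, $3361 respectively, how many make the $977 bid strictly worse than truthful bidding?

3

The deviation hurts exactly when the highest competing bid lies strictly between $977 and $3653 — underbidding then forfeits a profitable win.
$4980: above both → same outcome either way.
$4563: above both → same outcome either way.
$2417: inside the interval → strictly worse (loss $1236).
$3649: inside the interval → strictly worse (loss $4).
$3361: inside the interval → strictly worse (loss $292).
Count: 3.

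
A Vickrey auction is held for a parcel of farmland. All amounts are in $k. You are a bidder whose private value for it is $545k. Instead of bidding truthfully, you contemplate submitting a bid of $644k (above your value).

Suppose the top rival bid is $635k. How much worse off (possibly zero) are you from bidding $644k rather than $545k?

Bidding your value $545k: you lose (since $545k < $635k). Payoff $0k.
Bidding $644k: you win and pay $635k. Payoff $545k − $635k = −$90k.
The competing bid $635k lies between your value and your inflated bid, so overbidding wins an item priced above your value.
Loss from deviating = $0k − (−$90k) = $90k.

$90k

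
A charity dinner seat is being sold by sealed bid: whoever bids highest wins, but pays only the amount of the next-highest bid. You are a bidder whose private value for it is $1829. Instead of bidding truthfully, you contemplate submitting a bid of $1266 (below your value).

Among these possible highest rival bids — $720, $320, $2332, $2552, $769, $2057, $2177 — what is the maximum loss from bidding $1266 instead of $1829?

$720: same outcome either way → loss $0.
$320: same outcome either way → loss $0.
$2332: same outcome either way → loss $0.
$2552: same outcome either way → loss $0.
$769: same outcome either way → loss $0.
$2057: same outcome either way → loss $0.
$2177: same outcome either way → loss $0.
Maximum loss: $0.

$0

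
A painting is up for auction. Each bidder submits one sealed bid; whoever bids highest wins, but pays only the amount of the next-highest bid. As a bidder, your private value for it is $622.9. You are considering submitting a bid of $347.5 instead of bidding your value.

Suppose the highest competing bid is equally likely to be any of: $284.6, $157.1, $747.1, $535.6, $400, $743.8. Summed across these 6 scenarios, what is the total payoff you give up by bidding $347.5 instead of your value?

The deviation costs you only when the competing bid falls strictly between $347.5 and $622.9; elsewhere both bids give the same outcome.
$284.6: outcomes coincide → loss $0.
$157.1: outcomes coincide → loss $0.
$747.1: outcomes coincide → loss $0.
$535.6: truthful payoff $87.3, deviation payoff $0 → loss $87.3.
$400: truthful payoff $222.9, deviation payoff $0 → loss $222.9.
$743.8: outcomes coincide → loss $0.
Total loss = $87.3 + $222.9 = $310.2.

$310.2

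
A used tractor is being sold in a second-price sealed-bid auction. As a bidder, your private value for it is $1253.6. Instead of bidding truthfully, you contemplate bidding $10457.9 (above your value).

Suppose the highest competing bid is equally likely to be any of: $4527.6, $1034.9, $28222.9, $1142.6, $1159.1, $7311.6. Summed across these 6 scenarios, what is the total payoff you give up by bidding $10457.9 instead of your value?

$9332

The deviation costs you only when the competing bid falls strictly between $1253.6 and $10457.9; elsewhere both bids give the same outcome.
$4527.6: truthful payoff $0, deviation payoff −$3274 → loss $3274.
$1034.9: outcomes coincide → loss $0.
$28222.9: outcomes coincide → loss $0.
$1142.6: outcomes coincide → loss $0.
$1159.1: outcomes coincide → loss $0.
$7311.6: truthful payoff $0, deviation payoff −$6058 → loss $6058.
Total loss = $3274 + $6058 = $9332.
Because the price is fixed by the runner-up's bid, deviating from your value can only change a good outcome into a bad one — never the reverse.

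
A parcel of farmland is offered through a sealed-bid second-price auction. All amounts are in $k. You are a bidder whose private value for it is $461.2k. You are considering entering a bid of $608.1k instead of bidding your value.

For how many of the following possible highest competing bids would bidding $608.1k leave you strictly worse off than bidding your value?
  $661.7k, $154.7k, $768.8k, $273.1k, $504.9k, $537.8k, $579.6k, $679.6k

The deviation hurts exactly when the highest competing bid lies strictly between $461.2k and $608.1k — overbidding then wins at a price above your value.
$661.7k: above both → same outcome either way.
$154.7k: below both → same outcome either way.
$768.8k: above both → same outcome either way.
$273.1k: below both → same outcome either way.
$504.9k: inside the interval → strictly worse (loss $43.7k).
$537.8k: inside the interval → strictly worse (loss $76.6k).
$579.6k: inside the interval → strictly worse (loss $118.4k).
$679.6k: above both → same outcome either way.
Count: 3.

3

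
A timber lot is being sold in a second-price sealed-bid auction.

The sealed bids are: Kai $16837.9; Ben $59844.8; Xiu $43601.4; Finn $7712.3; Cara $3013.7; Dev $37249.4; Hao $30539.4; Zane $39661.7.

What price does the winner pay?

Highest bid: Ben at $59844.8, so Ben wins.
Second-highest bid: Xiu at $43601.4 — that is the price the winner pays.

$43601.4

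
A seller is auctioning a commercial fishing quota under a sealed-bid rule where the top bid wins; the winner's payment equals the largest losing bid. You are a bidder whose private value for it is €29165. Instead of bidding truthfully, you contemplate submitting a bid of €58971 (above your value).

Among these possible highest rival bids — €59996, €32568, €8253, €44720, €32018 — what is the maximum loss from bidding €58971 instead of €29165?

€59996: same outcome either way → loss €0.
€32568: truthful gives €0, deviation gives −€3403 → loss €3403.
€8253: same outcome either way → loss €0.
€44720: truthful gives €0, deviation gives −€15555 → loss €15555.
€32018: truthful gives €0, deviation gives −€2853 → loss €2853.
Maximum loss: €15555.

€15555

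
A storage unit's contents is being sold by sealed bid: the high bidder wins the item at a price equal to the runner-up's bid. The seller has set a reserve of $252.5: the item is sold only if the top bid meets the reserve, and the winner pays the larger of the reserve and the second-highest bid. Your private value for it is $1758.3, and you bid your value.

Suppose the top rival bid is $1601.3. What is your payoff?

$157

Your bid $1758.3 is the highest and exceeds the reserve.
Price = max(second-highest bid, reserve) = max($1601.3, $252.5) = $1601.3.
Payoff = $1758.3 − $1601.3 = $157.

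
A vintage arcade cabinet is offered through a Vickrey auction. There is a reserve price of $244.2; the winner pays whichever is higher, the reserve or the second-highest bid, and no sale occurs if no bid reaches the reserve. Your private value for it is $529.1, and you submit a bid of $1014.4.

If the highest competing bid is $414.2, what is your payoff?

Your bid $1014.4 is the highest and exceeds the reserve.
Price = max(second-highest bid, reserve) = max($414.2, $244.2) = $414.2.
Payoff = $529.1 − $414.2 = $114.9.

$114.9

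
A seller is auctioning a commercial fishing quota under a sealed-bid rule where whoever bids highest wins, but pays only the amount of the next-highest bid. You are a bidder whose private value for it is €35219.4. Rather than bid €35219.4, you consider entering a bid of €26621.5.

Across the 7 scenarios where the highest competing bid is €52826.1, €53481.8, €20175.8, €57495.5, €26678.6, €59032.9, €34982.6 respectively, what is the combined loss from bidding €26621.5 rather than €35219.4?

€8777.6

The deviation costs you only when the competing bid falls strictly between €26621.5 and €35219.4; elsewhere both bids give the same outcome.
€52826.1: outcomes coincide → loss €0.
€53481.8: outcomes coincide → loss €0.
€20175.8: outcomes coincide → loss €0.
€57495.5: outcomes coincide → loss €0.
€26678.6: truthful payoff €8540.8, deviation payoff €0 → loss €8540.8.
€59032.9: outcomes coincide → loss €0.
€34982.6: truthful payoff €236.8, deviation payoff €0 → loss €236.8.
Total loss = €8540.8 + €236.8 = €8777.6.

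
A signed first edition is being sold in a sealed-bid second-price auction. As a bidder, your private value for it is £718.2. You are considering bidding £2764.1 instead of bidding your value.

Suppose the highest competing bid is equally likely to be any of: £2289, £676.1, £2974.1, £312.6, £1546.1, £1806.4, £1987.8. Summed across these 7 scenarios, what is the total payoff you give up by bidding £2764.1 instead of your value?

The deviation costs you only when the competing bid falls strictly between £718.2 and £2764.1; elsewhere both bids give the same outcome.
£2289: truthful payoff £0, deviation payoff −£1570.8 → loss £1570.8.
£676.1: outcomes coincide → loss £0.
£2974.1: outcomes coincide → loss £0.
£312.6: outcomes coincide → loss £0.
£1546.1: truthful payoff £0, deviation payoff −£827.9 → loss £827.9.
£1806.4: truthful payoff £0, deviation payoff −£1088.2 → loss £1088.2.
£1987.8: truthful payoff £0, deviation payoff −£1269.6 → loss £1269.6.
Total loss = £1570.8 + £827.9 + £1088.2 + £1269.6 = £4756.5.

£4756.5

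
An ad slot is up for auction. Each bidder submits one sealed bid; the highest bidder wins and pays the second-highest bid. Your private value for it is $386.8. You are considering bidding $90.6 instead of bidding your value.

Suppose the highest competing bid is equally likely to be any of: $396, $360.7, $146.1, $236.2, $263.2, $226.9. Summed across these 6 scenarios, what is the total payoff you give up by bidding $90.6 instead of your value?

$700.9

The deviation costs you only when the competing bid falls strictly between $90.6 and $386.8; elsewhere both bids give the same outcome.
$396: outcomes coincide → loss $0.
$360.7: truthful payoff $26.1, deviation payoff $0 → loss $26.1.
$146.1: truthful payoff $240.7, deviation payoff $0 → loss $240.7.
$236.2: truthful payoff $150.6, deviation payoff $0 → loss $150.6.
$263.2: truthful payoff $123.6, deviation payoff $0 → loss $123.6.
$226.9: truthful payoff $159.9, deviation payoff $0 → loss $159.9.
Total loss = $26.1 + $240.7 + $150.6 + $123.6 + $159.9 = $700.9.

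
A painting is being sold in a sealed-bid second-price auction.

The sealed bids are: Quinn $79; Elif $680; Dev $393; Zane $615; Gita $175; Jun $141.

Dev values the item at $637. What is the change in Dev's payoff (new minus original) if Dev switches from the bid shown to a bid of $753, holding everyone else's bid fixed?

The highest bid among the other bidders is $680; Dev's bid doesn't change that.
Original bid $393: Dev is not highest (top rival bid is $680); payoff $0.
Alternative bid $753: Dev is highest, pays the top rival bid $680; payoff $637 − $680 = −$43.
Change in payoff = −$43 − ($0) = −$43.

−$43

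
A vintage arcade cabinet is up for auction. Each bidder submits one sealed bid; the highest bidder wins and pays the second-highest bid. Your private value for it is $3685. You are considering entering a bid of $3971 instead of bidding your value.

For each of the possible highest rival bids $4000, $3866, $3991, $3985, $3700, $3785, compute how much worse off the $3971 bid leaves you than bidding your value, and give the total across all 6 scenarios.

The deviation costs you only when the competing bid falls strictly between $3685 and $3971; elsewhere both bids give the same outcome.
$4000: outcomes coincide → loss $0.
$3866: truthful payoff $0, deviation payoff −$181 → loss $181.
$3991: outcomes coincide → loss $0.
$3985: outcomes coincide → loss $0.
$3700: truthful payoff $0, deviation payoff −$15 → loss $15.
$3785: truthful payoff $0, deviation payoff −$100 → loss $100.
Total loss = $181 + $15 + $100 = $296.
In a second-price auction your bid sets only whether you win, not what you pay, so bidding your true value is weakly dominant.

$296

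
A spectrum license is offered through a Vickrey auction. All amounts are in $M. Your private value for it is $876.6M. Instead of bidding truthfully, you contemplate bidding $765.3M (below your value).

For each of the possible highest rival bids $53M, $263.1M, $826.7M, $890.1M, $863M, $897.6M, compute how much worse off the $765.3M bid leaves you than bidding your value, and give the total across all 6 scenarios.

$63.5M

The deviation costs you only when the competing bid falls strictly between $765.3M and $876.6M; elsewhere both bids give the same outcome.
$53M: outcomes coincide → loss $0M.
$263.1M: outcomes coincide → loss $0M.
$826.7M: truthful payoff $49.9M, deviation payoff $0M → loss $49.9M.
$890.1M: outcomes coincide → loss $0M.
$863M: truthful payoff $13.6M, deviation payoff $0M → loss $13.6M.
$897.6M: outcomes coincide → loss $0M.
Total loss = $49.9M + $13.6M = $63.5M.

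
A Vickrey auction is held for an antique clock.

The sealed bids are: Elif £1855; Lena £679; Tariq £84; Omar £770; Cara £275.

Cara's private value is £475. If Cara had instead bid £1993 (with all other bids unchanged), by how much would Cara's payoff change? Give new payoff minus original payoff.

The highest bid among the other bidders is £1855; Cara's bid doesn't change that.
Original bid £275: Cara is not highest (top rival bid is £1855); payoff £0.
Alternative bid £1993: Cara is highest, pays the top rival bid £1855; payoff £475 − £1855 = −£1380.
Change in payoff = −£1380 − (£0) = −£1380.

−£1380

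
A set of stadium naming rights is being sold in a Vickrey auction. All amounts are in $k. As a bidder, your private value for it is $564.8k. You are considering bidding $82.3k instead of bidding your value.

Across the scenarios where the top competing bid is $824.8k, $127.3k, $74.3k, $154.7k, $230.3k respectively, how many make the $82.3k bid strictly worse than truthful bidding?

3

The deviation hurts exactly when the highest competing bid lies strictly between $82.3k and $564.8k — underbidding then forfeits a profitable win.
$824.8k: above both → same outcome either way.
$127.3k: inside the interval → strictly worse (loss $437.5k).
$74.3k: below both → same outcome either way.
$154.7k: inside the interval → strictly worse (loss $410.1k).
$230.3k: inside the interval → strictly worse (loss $334.5k).
Count: 3.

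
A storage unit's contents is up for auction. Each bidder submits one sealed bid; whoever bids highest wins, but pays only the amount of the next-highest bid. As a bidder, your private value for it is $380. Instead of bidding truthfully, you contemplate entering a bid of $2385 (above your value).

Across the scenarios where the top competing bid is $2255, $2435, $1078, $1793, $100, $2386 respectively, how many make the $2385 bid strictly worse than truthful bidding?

The deviation hurts exactly when the highest competing bid lies strictly between $380 and $2385 — overbidding then wins at a price above your value.
$2255: inside the interval → strictly worse (loss $1875).
$2435: above both → same outcome either way.
$1078: inside the interval → strictly worse (loss $698).
$1793: inside the interval → strictly worse (loss $1413).
$100: below both → same outcome either way.
$2386: above both → same outcome either way.
Count: 3.

3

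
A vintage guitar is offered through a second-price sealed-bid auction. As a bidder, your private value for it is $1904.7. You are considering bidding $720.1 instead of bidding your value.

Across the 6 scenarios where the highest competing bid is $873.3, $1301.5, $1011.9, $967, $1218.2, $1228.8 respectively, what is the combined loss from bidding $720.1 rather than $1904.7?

The deviation costs you only when the competing bid falls strictly between $720.1 and $1904.7; elsewhere both bids give the same outcome.
$873.3: truthful payoff $1031.4, deviation payoff $0 → loss $1031.4.
$1301.5: truthful payoff $603.2, deviation payoff $0 → loss $603.2.
$1011.9: truthful payoff $892.8, deviation payoff $0 → loss $892.8.
$967: truthful payoff $937.7, deviation payoff $0 → loss $937.7.
$1218.2: truthful payoff $686.5, deviation payoff $0 → loss $686.5.
$1228.8: truthful payoff $675.9, deviation payoff $0 → loss $675.9.
Total loss = $1031.4 + $603.2 + $892.8 + $937.7 + $686.5 + $675.9 = $4827.5.
In a second-price auction your bid sets only whether you win, not what you pay, so bidding your true value is weakly dominant.

$4827.5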